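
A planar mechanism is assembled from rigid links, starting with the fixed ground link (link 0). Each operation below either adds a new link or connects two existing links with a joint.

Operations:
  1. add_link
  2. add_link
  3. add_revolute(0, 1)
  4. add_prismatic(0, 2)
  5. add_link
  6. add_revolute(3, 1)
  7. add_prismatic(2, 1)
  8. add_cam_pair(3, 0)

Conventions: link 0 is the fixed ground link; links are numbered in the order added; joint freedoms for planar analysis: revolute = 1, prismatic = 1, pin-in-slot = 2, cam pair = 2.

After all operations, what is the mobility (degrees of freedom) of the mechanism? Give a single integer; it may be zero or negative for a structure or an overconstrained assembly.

L=1 J1=0 J2=0
add link → L=2 J1=0 J2=0
add link → L=3 J1=0 J2=0
R@0,1 dof=1 J1 → L=3 J1=1 J2=0
P@0,2 dof=1 J1 → L=3 J1=2 J2=0
add link → L=4 J1=2 J2=0
R@3,1 dof=1 J1 → L=4 J1=3 J2=0
P@2,1 dof=1 J1 → L=4 J1=4 J2=0
C@3,0 dof=2 J2 → L=4 J1=4 J2=1
M=3(L−1)−2J1−J2=3·3−2·4−1=0

M = 0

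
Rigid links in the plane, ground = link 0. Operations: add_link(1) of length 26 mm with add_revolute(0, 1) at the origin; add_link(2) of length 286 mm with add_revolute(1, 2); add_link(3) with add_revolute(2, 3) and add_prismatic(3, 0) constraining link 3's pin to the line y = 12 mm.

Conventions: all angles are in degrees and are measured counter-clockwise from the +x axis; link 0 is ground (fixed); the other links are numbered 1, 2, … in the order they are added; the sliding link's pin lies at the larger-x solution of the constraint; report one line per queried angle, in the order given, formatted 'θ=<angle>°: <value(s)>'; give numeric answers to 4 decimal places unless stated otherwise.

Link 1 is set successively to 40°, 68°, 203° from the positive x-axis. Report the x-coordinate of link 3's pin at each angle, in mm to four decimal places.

geometry: r = 26 mm, L = 286 mm, e = 12 mm
θ=40°: crank pin P = (r cos θ, r sin θ) = (19.917156, 16.712478)
θ=40°: h = r sin θ − e = 16.712478 − 12 = 4.712478
θ=40°: x = r cos θ + √(L² − h²) = 19.917156 + 285.961173 = 305.878329
θ=68°: crank pin P = (r cos θ, r sin θ) = (9.739771, 24.106780)
θ=68°: h = r sin θ − e = 24.106780 − 12 = 12.106780
θ=68°: x = r cos θ + √(L² − h²) = 9.739771 + 285.743637 = 295.483408
θ=203°: crank pin P = (r cos θ, r sin θ) = (-23.933126, -10.159009)
θ=203°: h = r sin θ − e = -10.159009 − 12 = -22.159009
θ=203°: x = r cos θ + √(L² − h²) = -23.933126 + 285.140278 = 261.207152

θ=40°: 305.8783
θ=68°: 295.4834
θ=203°: 261.2072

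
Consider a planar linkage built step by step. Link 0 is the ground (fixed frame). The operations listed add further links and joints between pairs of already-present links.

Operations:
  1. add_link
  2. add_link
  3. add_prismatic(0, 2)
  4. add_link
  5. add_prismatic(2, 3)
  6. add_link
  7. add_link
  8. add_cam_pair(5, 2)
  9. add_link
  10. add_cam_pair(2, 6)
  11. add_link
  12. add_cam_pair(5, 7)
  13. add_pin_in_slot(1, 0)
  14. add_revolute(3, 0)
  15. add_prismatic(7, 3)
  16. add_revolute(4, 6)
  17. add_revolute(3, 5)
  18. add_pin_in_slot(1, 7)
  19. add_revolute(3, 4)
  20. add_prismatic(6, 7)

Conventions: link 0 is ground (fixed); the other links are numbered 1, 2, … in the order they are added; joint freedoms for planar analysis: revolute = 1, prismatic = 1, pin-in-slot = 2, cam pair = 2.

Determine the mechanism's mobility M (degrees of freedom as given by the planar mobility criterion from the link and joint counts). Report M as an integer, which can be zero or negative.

(L,J1,J2)=(1,0,0); link0 fixed
link1: (2,0,0)
link2: (3,0,0)
P 0-2 [J1]: (3,1,0)
link3: (4,1,0)
P 2-3 [J1]: (4,2,0)
link4: (5,2,0)
link5: (6,2,0)
C 5-2 [J2]: (6,2,1)
link6: (7,2,1)
C 2-6 [J2]: (7,2,2)
link7: (8,2,2)
C 5-7 [J2]: (8,2,3)
PS 1-0 [J2]: (8,2,4)
R 3-0 [J1]: (8,3,4)
P 7-3 [J1]: (8,4,4)
R 4-6 [J1]: (8,5,4)
R 3-5 [J1]: (8,6,4)
PS 1-7 [J2]: (8,6,5)
R 3-4 [J1]: (8,7,5)
P 6-7 [J1]: (8,8,5)
Grübler: 3·7 − 2·8 − 5 = 0

M = 0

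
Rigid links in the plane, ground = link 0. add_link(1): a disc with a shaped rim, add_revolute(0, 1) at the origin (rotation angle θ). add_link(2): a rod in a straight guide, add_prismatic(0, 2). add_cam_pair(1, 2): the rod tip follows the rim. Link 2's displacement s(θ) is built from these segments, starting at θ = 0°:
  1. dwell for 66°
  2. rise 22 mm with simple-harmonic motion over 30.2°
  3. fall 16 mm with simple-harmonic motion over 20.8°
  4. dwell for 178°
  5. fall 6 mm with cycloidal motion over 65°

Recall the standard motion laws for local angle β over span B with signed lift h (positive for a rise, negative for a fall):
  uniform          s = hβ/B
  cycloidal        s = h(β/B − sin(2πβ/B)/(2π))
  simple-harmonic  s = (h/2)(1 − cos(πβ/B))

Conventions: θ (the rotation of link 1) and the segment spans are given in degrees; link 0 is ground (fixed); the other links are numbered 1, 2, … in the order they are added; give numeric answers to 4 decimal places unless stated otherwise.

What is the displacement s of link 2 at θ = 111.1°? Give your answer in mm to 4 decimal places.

segment 1 (0° to 66°, dwell): s unchanged at 0.0000
segment 2 (66° to 96.2°, simple-harmonic, h = 22) is passed completely: s = 0.0000 + (22) = 22.0000
θ = 111.1° falls in segment 3 (96.2° to 117°, simple-harmonic, h = -16): β = 111.1 − 96.2 = 14.9°, B = 20.8°; Δs = -16/2·(1 − cos(π·0.7163)) = -13.0283; s = 22.0000 − 13.0283 = 8.9717

8.9717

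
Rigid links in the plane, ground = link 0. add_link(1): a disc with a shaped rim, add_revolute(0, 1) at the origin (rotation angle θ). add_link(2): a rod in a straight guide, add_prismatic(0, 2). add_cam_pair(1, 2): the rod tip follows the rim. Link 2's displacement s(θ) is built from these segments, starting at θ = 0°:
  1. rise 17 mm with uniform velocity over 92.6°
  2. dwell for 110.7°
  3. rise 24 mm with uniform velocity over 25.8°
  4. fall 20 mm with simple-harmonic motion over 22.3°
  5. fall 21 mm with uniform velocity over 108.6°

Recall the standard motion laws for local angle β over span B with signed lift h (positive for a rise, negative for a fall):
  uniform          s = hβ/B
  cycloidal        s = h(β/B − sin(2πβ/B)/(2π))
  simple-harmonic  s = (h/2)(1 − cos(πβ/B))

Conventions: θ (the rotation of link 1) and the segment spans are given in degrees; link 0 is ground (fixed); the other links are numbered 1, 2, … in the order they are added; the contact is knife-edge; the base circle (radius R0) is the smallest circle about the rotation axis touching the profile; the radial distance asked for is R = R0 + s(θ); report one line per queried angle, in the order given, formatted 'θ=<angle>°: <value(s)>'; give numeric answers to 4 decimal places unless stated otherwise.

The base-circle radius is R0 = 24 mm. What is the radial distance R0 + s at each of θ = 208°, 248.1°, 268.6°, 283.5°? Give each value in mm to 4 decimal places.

segment 1 (0° to 92.6°, uniform, h = 17) is passed completely: s = 0.0000 + (17) = 17.0000
segment 2 (92.6° to 203.3°, dwell): s unchanged at 17.0000
θ = 208° falls in segment 3 (203.3° to 229.1°, uniform, h = 24): β = 208 − 203.3 = 4.7°, B = 25.8°; Δs = 24·4.7/25.8 = 4.3721; s = 17.0000 + 4.3721 = 21.3721
segment 3 (203.3° to 229.1°, uniform, h = 24) is passed completely: s = 17.0000 + (24) = 41.0000
θ = 248.1° falls in segment 4 (229.1° to 251.4°, simple-harmonic, h = -20): β = 248.1 − 229.1 = 19°, B = 22.3°; Δs = -20/2·(1 − cos(π·0.8520)) = -18.9387; s = 41.0000 − 18.9387 = 22.0613
segment 4 (229.1° to 251.4°, simple-harmonic, h = -20) is passed completely: s = 41.0000 + (-20) = 21.0000
θ = 268.6° falls in segment 5 (251.4° to 360°, uniform, h = -21): β = 268.6 − 251.4 = 17.2°, B = 108.6°; Δs = -21·17.2/108.6 = -3.3260; s = 21.0000 − 3.3260 = 17.6740
θ = 283.5° falls in segment 5 (251.4° to 360°, uniform, h = -21): β = 283.5 − 251.4 = 32.1°, B = 108.6°; Δs = -21·32.1/108.6 = -6.2072; s = 21.0000 − 6.2072 = 14.7928
θ=208°: R = R0 + s = 24 + 21.3721 = 45.3721
θ=248.1°: R = R0 + s = 24 + 22.0613 = 46.0613
θ=268.6°: R = R0 + s = 24 + 17.6740 = 41.6740
θ=283.5°: R = R0 + s = 24 + 14.7928 = 38.7928

θ=208°: 45.3721
θ=248.1°: 46.0613
θ=268.6°: 41.6740
θ=283.5°: 38.7928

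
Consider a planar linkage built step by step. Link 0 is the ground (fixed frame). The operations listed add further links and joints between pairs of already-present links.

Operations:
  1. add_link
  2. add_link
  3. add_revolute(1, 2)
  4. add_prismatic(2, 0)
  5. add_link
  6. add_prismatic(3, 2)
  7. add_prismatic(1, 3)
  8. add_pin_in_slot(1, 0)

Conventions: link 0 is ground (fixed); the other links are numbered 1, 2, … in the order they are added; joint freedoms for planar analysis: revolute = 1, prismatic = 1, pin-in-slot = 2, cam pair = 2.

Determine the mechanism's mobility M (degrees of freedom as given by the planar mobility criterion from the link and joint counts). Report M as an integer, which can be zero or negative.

ground; <1,0,0>
#1 <2,0,0>
#2 <3,0,0>
R:1↔2 J1 <3,1,0>
P:2↔0 J1 <3,2,0>
#3 <4,2,0>
P:3↔2 J1 <4,3,0>
P:1↔3 J1 <4,4,0>
PS:1↔0 J2 <4,4,1>
3×3 − 2×4 − 1×1 = 0

M = 0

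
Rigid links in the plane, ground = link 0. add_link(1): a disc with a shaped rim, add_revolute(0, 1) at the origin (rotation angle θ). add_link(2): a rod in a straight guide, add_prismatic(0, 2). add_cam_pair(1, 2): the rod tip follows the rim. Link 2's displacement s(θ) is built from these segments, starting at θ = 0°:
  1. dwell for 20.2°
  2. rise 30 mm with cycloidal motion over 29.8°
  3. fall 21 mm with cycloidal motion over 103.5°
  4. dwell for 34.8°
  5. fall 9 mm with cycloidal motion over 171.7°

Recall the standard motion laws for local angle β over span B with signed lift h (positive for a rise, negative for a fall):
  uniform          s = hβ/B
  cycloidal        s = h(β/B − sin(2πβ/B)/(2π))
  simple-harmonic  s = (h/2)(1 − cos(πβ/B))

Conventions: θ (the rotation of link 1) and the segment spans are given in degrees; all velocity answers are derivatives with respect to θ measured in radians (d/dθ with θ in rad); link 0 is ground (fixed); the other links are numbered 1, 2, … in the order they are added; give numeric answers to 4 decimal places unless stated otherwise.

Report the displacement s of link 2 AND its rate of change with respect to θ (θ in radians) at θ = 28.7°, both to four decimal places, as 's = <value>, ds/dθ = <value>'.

segment 1 (0° to 20.2°, dwell): s unchanged at 0.0000
θ = 28.7° falls in segment 2 (20.2° to 50°, cycloidal, h = 30): β = 28.7 − 20.2 = 8.5°, B = 29.8°; Δs = 30·(0.2852 − sin(2π·0.2852)/(2π)) = 3.8989; s = 0.0000 + 3.8989 = 3.8989
velocity in seg [20.2°–50°] (cycloidal), θ in radians: β = 8.5° = 0.1484 rad, B = 29.8° = 0.5201 rad; ds/dθ = (h/B)(1 − cos(2πβ/B)) = (30/0.5201)(1 − cos(2π·0.2852)) = 70.345953 mm/rad

s = 3.8989, ds/dθ = 70.3460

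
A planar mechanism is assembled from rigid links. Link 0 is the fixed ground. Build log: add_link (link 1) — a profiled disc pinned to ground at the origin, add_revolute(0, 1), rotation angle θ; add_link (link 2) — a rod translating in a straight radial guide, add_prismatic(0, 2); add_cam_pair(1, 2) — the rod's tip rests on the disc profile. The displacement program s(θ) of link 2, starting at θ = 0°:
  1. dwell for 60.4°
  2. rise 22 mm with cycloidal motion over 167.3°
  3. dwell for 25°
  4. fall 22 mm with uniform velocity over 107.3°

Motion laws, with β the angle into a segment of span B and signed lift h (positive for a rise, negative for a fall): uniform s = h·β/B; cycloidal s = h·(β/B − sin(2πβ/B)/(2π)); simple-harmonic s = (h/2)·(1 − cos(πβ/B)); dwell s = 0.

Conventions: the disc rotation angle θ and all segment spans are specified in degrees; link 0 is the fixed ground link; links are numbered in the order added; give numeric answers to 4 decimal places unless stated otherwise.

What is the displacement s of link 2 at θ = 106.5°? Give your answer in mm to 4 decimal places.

seg 1 [0°–60.4°] dwell: s stays 0.0000
seg 2 [60.4°–227.7°] cycloidal, h=22: θ=106.5° here. β=46.1, B=167.3. 22·(0.2756 − sin(2π·0.2756)/(2π)) = 2.6058 → s = 2.6058

2.6058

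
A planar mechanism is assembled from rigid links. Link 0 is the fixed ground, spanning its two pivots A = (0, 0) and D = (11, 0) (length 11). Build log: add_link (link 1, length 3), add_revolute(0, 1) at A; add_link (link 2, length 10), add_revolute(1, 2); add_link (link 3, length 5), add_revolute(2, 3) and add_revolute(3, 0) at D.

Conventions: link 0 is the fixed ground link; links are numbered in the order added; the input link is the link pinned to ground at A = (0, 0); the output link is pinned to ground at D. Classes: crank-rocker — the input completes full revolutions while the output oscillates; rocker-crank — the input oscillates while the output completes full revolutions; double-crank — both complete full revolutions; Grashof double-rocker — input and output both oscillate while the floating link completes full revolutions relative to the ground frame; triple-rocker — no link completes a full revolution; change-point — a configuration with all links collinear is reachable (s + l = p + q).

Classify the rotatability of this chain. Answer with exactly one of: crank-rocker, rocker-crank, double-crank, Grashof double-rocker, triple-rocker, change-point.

lengths: ground=11, input=3, coupler=10, output=5
sorted: s=3 (shortest), l=11 (longest), p+q=15
s + l = 14 vs p + q = 15
s + l < p + q (Grashof) with shortest = input link → crank-rocker

crank-rocker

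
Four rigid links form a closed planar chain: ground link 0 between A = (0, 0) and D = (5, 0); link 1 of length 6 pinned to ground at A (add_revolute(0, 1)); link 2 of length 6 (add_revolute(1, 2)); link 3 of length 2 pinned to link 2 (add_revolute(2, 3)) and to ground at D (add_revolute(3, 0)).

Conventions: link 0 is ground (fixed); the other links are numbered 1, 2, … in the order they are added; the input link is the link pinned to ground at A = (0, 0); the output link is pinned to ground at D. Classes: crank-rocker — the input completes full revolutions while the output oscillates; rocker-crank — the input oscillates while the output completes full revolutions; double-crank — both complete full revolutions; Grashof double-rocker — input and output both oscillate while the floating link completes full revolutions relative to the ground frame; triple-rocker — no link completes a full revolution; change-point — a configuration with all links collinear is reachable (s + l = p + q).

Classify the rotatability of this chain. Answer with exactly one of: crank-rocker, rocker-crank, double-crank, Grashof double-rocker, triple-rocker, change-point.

lengths: ground=5, input=6, coupler=6, output=2
sorted: s=2 (shortest), l=6 (longest), p+q=11
s + l = 8 vs p + q = 11
s + l < p + q (Grashof) with shortest = output link → rocker-crank

rocker-crank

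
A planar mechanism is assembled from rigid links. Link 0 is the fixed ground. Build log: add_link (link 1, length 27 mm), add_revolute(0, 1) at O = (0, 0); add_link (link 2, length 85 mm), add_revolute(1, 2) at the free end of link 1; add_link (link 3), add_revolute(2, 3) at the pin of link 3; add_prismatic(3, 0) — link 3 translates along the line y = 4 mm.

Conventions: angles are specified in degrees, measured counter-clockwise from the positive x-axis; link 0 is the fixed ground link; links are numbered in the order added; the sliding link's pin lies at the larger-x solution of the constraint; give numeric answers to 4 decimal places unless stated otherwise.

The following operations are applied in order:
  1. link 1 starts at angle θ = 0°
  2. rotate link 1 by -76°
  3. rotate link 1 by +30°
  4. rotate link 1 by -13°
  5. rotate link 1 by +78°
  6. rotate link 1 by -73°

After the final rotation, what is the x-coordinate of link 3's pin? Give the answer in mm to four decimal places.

geometry: r = 27 mm, L = 85 mm, e = 4 mm; θ starts at 0°
rotate link 1 by -76°: θ ← 0° -76° = -76°
rotate link 1 by +30°: θ ← -76° +30° = -46°
rotate link 1 by -13°: θ ← -46° -13° = -59°
rotate link 1 by +78°: θ ← -59° +78° = 19°
rotate link 1 by -73°: θ ← 19° -73° = -54°
crank pin P = (r cos θ, r sin θ) = (15.870202, -21.843459)
h = r sin θ − e = -21.843459 − 4 = -25.843459
x = r cos θ + √(L² − h²) = 15.870202 + 80.976019 = 96.846221

96.8462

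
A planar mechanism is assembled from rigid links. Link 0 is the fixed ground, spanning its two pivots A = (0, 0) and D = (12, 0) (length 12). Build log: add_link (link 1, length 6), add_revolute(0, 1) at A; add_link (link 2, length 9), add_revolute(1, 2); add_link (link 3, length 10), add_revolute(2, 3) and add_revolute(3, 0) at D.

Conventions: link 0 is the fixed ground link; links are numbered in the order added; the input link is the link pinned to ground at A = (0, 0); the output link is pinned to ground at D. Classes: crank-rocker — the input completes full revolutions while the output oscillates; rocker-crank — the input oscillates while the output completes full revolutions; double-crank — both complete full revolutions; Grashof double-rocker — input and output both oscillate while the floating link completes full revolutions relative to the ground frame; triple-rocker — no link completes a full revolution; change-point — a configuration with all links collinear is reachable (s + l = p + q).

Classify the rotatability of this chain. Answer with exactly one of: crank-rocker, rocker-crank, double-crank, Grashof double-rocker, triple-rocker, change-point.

lengths: ground=12, input=6, coupler=9, output=10
sorted: s=6 (shortest), l=12 (longest), p+q=19
s + l = 18 vs p + q = 19
s + l < p + q (Grashof) with shortest = input link → crank-rocker

crank-rocker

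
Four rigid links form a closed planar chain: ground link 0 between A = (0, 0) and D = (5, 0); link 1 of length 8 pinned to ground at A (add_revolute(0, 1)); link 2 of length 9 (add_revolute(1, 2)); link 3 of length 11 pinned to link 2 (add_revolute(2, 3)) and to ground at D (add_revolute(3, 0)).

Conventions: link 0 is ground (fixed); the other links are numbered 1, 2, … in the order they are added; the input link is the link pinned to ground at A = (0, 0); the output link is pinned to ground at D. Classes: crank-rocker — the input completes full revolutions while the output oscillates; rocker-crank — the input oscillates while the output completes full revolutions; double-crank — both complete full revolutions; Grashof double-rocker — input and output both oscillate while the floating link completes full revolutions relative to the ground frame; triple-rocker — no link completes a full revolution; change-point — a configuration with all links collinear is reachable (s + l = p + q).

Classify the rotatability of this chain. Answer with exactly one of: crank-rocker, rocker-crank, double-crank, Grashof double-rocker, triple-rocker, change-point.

lengths: ground=5, input=8, coupler=9, output=11
sorted: s=5 (shortest), l=11 (longest), p+q=17
s + l = 16 vs p + q = 17
s + l < p + q (Grashof) with shortest = ground link → double-crank

double-crank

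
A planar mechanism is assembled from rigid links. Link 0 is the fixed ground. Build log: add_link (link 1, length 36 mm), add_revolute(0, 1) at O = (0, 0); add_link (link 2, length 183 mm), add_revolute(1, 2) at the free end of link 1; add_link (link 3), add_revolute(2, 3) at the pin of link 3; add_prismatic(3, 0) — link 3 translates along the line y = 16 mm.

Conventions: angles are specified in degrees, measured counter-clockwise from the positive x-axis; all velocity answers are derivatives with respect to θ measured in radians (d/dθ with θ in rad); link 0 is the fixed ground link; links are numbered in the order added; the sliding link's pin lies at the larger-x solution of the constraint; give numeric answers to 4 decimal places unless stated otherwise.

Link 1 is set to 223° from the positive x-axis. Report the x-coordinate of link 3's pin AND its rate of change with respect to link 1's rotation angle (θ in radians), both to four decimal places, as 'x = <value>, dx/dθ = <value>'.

geometry: r = 36 mm, L = 183 mm, e = 16 mm
crank pin P = (r cos θ, r sin θ) = (-26.328733, -24.551941)
h = r sin θ − e = -24.551941 − 16 = -40.551941
x = r cos θ + √(L² − h²) = -26.328733 + 178.450385 = 152.121652
dx/dθ = −r sin θ − h·r cos θ/√(L² − h²) (θ in radians; h = -40.551941) = 18.568870

x = 152.1217, dx/dθ = 18.5689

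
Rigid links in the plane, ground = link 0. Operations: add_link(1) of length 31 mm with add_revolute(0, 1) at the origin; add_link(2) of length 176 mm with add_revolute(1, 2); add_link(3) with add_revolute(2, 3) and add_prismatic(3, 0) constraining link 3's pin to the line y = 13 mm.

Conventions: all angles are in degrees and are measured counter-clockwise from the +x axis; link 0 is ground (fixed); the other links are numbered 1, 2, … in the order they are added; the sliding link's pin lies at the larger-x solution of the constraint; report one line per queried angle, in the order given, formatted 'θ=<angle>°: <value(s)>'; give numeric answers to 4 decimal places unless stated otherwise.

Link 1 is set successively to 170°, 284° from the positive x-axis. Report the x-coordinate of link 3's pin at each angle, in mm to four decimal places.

geometry: r = 31 mm, L = 176 mm, e = 13 mm
θ=170°: crank pin P = (r cos θ, r sin θ) = (-30.529040, 5.383094)
θ=170°: h = r sin θ − e = 5.383094 − 13 = -7.616906
θ=170°: x = r cos θ + √(L² − h²) = -30.529040 + 175.835101 = 145.306061
θ=284°: crank pin P = (r cos θ, r sin θ) = (7.499579, -30.079168)
θ=284°: h = r sin θ − e = -30.079168 − 13 = -43.079168
θ=284°: x = r cos θ + √(L² − h²) = 7.499579 + 170.646375 = 178.145954

θ=170°: 145.3061
θ=284°: 178.1460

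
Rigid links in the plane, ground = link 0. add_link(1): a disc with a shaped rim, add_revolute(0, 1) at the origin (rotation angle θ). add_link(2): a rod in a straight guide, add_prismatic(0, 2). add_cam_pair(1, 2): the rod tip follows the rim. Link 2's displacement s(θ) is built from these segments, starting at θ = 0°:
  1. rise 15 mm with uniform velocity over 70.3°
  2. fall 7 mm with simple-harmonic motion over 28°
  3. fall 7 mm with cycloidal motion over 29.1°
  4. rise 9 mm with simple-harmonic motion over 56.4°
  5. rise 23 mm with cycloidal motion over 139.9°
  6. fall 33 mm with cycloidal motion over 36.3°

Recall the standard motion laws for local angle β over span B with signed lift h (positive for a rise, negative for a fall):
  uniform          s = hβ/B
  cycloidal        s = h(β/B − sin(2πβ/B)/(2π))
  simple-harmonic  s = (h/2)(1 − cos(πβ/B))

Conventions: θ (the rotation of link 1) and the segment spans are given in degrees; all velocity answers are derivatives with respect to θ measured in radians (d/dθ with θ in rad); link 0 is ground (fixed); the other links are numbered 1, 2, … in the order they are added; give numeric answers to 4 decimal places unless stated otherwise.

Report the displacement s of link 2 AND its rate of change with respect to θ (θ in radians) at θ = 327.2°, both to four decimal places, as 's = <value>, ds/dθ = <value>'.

segment 1 (0° to 70.3°, uniform, h = 15) is passed completely: s = 0.0000 + (15) = 15.0000
segment 2 (70.3° to 98.3°, simple-harmonic, h = -7) is passed completely: s = 15.0000 + (-7) = 8.0000
segment 3 (98.3° to 127.4°, cycloidal, h = -7) is passed completely: s = 8.0000 + (-7) = 1.0000
segment 4 (127.4° to 183.8°, simple-harmonic, h = 9) is passed completely: s = 1.0000 + (9) = 10.0000
segment 5 (183.8° to 323.7°, cycloidal, h = 23) is passed completely: s = 10.0000 + (23) = 33.0000
θ = 327.2° falls in segment 6 (323.7° to 360°, cycloidal, h = -33): β = 327.2 − 323.7 = 3.5°, B = 36.3°; Δs = -33·(0.0964 − sin(2π·0.0964)/(2π)) = -0.1911; s = 33.0000 − 0.1911 = 32.8089
velocity in seg [323.7°–360°] (cycloidal), θ in radians: β = 3.5° = 0.0611 rad, B = 36.3° = 0.6336 rad; ds/dθ = (h/B)(1 − cos(2πβ/B)) = ((-33)/0.6336)(1 − cos(2π·0.0964)) = -9.269557 mm/rad

s = 32.8089, ds/dθ = -9.2696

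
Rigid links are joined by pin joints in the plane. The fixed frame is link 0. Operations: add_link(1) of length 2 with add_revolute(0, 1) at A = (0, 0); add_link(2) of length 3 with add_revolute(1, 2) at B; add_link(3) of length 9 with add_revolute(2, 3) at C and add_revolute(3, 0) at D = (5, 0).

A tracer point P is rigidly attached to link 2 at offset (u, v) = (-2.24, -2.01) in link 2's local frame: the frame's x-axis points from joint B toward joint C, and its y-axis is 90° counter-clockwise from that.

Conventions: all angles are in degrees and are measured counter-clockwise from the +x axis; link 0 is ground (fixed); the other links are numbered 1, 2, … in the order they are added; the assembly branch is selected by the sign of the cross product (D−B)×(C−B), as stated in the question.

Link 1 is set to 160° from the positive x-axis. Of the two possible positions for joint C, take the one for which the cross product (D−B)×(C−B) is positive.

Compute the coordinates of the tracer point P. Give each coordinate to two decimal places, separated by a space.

A=(0,0), D=(5.00,0)
B = A + 2.00·(cos160°, sin160°) = (-1.8794, 0.6840)
|BD| = 6.9133
circle(B,3.00) ∩ circle(D,9.00): a=-1.7507, h=2.4362
  candidates: C₊=(-3.3804,3.2815) cross=16.842; C₋=(-3.8625,-1.5670) cross=-16.842
  branch + wants cross > 0 → take C=(-3.3804,3.2815) (cross=16.842)
ex = (C−B)/|BC| = (-0.5003,0.8658); ey = (-0.8658,-0.5003)
P = B + -2.24·ex + -2.01·ey = (0.9817,-0.2497)

0.98 -0.25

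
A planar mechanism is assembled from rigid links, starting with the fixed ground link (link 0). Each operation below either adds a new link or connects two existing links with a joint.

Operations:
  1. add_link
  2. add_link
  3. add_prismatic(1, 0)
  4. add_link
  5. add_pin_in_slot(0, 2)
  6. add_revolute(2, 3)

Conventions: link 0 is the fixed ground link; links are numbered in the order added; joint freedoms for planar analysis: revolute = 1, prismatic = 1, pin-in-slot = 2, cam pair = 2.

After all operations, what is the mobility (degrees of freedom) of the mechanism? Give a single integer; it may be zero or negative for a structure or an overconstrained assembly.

link 0 = ground. State L|J1|J2 = 1|0|0
+link1  2|0|0
+link2  3|0|0
P(1,0) f=1→J1  3|1|0
+link3  4|1|0
PS(0,2) f=2→J2  4|1|1
R(2,3) f=1→J1  4|2|1
M = 3(4−1)−2·2−1 = 9−4−1 = 4

M = 4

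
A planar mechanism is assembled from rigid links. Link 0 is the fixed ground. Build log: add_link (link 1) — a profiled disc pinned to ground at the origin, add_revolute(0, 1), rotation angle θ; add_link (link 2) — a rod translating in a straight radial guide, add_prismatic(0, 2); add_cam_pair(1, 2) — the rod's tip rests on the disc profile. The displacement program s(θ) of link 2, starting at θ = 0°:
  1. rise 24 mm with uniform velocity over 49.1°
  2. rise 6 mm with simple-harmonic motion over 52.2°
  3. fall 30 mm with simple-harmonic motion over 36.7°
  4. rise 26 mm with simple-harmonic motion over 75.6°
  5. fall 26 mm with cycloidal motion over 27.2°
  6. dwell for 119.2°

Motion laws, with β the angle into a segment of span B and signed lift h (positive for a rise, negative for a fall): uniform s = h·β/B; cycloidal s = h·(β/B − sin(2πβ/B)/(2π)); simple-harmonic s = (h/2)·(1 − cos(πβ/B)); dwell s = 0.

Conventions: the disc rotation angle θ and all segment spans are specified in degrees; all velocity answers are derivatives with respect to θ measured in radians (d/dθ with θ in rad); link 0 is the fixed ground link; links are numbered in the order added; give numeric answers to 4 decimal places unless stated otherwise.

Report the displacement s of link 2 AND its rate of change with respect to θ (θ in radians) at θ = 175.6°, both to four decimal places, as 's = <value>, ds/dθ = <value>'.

seg 1 [0°–49.1°] uniform, h=24: full span → s += 24 → s = 24.0000
seg 2 [49.1°–101.3°] simple-harmonic, h=6: full span → s += 6 → s = 30.0000
seg 3 [101.3°–138°] simple-harmonic, h=-30: full span → s += -30 → s = 0.0000
seg 4 [138°–213.6°] simple-harmonic, h=26: θ=175.6° here. β=37.6, B=75.6. 26/2·(1 − cos(π·0.4974)) = 12.8920 → s = 12.8920
velocity in seg [138°–213.6°] (simple-harmonic), θ in radians: β = 37.6° = 0.6562 rad, B = 75.6° = 1.3195 rad; ds/dθ = (πh/(2B)) sin(πβ/B) = (π·26/(2·1.3195)) sin(π·0.4974) = 30.951312 mm/rad

s = 12.8920, ds/dθ = 30.9513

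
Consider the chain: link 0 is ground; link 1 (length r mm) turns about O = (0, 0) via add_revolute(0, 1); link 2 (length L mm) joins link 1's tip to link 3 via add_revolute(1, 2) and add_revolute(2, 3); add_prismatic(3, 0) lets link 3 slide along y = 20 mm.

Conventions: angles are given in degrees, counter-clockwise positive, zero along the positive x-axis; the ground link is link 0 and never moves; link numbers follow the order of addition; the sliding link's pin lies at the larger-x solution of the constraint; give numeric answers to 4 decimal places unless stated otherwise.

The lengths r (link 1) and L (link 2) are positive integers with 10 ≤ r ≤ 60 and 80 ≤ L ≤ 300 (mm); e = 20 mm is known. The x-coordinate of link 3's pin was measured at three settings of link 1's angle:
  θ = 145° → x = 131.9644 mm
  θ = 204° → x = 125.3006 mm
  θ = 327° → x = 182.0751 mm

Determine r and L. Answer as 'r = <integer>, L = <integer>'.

constraint per measurement: (x − r cos θ)² + (r sin θ − e)² = L²
subtracting the θ₁ and θ₂ equations cancels the r² and L² terms:
r = (x₁² − x₂²) / (2[(x₁cos θ₁ + e sin θ₁) − (x₂cos θ₂ + e sin θ₂)]) = 33.0001 → r = 33
L² = (x₁ − r cos θ₁)² + (r sin θ₁ − e)² = 25281.0099 → L = 159.0000 → L = 159
check at θ₃=327°: x = 182.0751 (printed 182.0751) ✓

r = 33, L = 159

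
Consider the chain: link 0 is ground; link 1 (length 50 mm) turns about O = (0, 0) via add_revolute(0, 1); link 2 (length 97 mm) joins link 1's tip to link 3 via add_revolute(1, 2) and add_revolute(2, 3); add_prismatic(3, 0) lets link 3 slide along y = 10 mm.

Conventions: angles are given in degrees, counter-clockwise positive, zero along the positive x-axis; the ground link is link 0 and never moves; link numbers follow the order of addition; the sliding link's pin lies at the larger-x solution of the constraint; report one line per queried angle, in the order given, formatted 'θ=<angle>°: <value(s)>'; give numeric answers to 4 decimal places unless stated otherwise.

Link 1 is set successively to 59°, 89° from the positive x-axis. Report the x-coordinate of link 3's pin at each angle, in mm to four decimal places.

geometry: r = 50 mm, L = 97 mm, e = 10 mm
θ=59°: crank pin P = (r cos θ, r sin θ) = (25.751904, 42.858365)
θ=59°: h = r sin θ − e = 42.858365 − 10 = 32.858365
θ=59°: x = r cos θ + √(L² − h²) = 25.751904 + 91.265151 = 117.017055
θ=89°: crank pin P = (r cos θ, r sin θ) = (0.872620, 49.992385)
θ=89°: h = r sin θ − e = 49.992385 − 10 = 39.992385
θ=89°: x = r cos θ + √(L² − h²) = 0.872620 + 88.371993 = 89.244613

θ=59°: 117.0171
θ=89°: 89.2446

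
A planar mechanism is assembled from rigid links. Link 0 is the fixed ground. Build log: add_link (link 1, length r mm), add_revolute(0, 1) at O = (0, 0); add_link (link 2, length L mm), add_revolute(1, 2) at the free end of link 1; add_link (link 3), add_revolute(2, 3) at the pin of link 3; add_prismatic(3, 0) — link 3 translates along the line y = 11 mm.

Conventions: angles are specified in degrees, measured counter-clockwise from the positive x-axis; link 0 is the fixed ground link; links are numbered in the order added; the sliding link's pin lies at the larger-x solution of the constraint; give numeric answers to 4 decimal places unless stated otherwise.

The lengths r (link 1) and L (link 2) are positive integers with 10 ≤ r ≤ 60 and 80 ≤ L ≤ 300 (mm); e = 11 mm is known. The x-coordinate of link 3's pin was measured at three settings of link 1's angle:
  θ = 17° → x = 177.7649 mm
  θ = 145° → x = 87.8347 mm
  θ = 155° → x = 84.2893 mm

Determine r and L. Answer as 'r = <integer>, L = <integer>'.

constraint per measurement: (x − r cos θ)² + (r sin θ − e)² = L²
subtracting the θ₁ and θ₂ equations cancels the r² and L² terms:
r = (x₁² − x₂²) / (2[(x₁cos θ₁ + e sin θ₁) − (x₂cos θ₂ + e sin θ₂)]) = 50.0000 → r = 50
L² = (x₁ − r cos θ₁)² + (r sin θ₁ − e)² = 16900.0089 → L = 130.0000 → L = 130
check at θ₃=155°: x = 84.2893 (printed 84.2893) ✓

r = 50, L = 130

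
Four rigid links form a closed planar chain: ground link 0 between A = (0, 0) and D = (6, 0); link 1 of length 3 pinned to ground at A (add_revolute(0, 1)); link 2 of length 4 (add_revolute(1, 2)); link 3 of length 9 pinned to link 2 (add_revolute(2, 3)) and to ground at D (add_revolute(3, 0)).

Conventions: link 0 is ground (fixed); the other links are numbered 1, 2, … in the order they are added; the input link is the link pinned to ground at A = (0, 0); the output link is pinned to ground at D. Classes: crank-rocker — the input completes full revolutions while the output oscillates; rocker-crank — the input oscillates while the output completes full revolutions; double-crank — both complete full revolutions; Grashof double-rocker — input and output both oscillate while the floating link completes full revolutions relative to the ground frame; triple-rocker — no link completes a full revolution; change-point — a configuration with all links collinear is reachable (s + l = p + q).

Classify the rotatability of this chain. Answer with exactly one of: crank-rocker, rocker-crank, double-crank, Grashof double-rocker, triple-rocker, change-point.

lengths: ground=6, input=3, coupler=4, output=9
sorted: s=3 (shortest), l=9 (longest), p+q=10
s + l = 12 vs p + q = 10
s + l > p + q → non-Grashof → no link fully rotates → triple-rocker

triple-rocker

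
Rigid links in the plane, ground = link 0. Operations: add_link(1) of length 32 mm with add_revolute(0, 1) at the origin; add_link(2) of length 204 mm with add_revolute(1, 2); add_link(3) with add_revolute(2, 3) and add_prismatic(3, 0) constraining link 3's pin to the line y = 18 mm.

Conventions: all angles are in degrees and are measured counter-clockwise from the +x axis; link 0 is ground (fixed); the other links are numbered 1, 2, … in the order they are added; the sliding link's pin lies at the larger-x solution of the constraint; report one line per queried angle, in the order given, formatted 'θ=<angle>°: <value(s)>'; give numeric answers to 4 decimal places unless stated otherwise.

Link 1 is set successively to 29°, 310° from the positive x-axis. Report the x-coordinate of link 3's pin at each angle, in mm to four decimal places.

geometry: r = 32 mm, L = 204 mm, e = 18 mm
θ=29°: crank pin P = (r cos θ, r sin θ) = (27.987831, 15.513908)
θ=29°: h = r sin θ − e = 15.513908 − 18 = -2.486092
θ=29°: x = r cos θ + √(L² − h²) = 27.987831 + 203.984851 = 231.972681
θ=310°: crank pin P = (r cos θ, r sin θ) = (20.569204, -24.513422)
θ=310°: h = r sin θ − e = -24.513422 − 18 = -42.513422
θ=310°: x = r cos θ + √(L² − h²) = 20.569204 + 199.520949 = 220.090152

θ=29°: 231.9727
θ=310°: 220.0902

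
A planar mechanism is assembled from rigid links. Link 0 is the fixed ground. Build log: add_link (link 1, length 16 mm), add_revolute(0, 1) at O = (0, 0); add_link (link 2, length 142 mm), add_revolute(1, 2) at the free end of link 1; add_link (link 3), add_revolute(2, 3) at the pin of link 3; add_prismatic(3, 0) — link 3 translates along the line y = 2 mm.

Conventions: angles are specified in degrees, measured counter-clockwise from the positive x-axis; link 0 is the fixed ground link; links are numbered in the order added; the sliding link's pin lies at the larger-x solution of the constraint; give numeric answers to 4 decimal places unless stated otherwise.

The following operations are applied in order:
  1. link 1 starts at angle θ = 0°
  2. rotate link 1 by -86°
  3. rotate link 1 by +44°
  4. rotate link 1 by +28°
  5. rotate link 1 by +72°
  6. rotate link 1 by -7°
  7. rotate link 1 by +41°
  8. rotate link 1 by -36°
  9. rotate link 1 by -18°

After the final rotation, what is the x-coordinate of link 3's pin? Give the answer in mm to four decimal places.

geometry: r = 16 mm, L = 142 mm, e = 2 mm; θ starts at 0°
rotate link 1 by -86°: θ ← 0° -86° = -86°
rotate link 1 by +44°: θ ← -86° +44° = -42°
rotate link 1 by +28°: θ ← -42° +28° = -14°
rotate link 1 by +72°: θ ← -14° +72° = 58°
rotate link 1 by -7°: θ ← 58° -7° = 51°
rotate link 1 by +41°: θ ← 51° +41° = 92°
rotate link 1 by -36°: θ ← 92° -36° = 56°
rotate link 1 by -18°: θ ← 56° -18° = 38°
crank pin P = (r cos θ, r sin θ) = (12.608172, 9.850584)
h = r sin θ − e = 9.850584 − 2 = 7.850584
x = r cos θ + √(L² − h²) = 12.608172 + 141.782821 = 154.390993

154.3910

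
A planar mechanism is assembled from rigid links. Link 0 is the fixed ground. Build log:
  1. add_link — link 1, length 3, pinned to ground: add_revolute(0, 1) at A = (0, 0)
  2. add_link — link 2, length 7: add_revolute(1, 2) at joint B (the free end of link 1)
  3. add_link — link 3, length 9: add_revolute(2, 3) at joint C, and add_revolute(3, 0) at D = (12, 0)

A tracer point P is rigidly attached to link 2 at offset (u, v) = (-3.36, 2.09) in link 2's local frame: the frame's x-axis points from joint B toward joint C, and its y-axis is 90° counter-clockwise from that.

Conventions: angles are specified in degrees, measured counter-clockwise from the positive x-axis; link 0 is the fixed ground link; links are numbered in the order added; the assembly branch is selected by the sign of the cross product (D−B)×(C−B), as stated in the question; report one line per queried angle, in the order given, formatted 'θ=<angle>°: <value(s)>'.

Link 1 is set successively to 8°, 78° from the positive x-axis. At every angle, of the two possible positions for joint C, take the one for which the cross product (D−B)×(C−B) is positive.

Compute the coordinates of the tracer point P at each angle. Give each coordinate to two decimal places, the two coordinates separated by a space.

A=(0,0), D=(12.00,0)
θ=8°: B = A + 3.00·(cos8°, sin8°) = (2.9708, 0.4175)
θ=8°: |BD| = 9.0388
θ=8°: circle(B,7.00) ∩ circle(D,9.00): a=2.7493, h=6.4375
θ=8°:   candidates: C₊=(6.0145,6.7212) cross=58.188; C₋=(5.4198,-6.1401) cross=-58.188
θ=8°:   branch + wants cross > 0 → take C=(6.0145,6.7212) (cross=58.188)
θ=8°: ex = (C−B)/|BC| = (0.4348,0.9005); ey = (-0.9005,0.4348)
θ=8°: P = B + -3.36·ex + 2.09·ey = (-0.3723,-1.6995)
θ=78°: B = A + 3.00·(cos78°, sin78°) = (0.6237, 2.9344)
θ=78°: |BD| = 11.7486
θ=78°: circle(B,7.00) ∩ circle(D,9.00): a=4.5125, h=5.3514
θ=78°:   candidates: C₊=(6.3298,6.9892) cross=62.872; C₋=(3.6566,-3.3744) cross=-62.872
θ=78°:   branch + wants cross > 0 → take C=(6.3298,6.9892) (cross=62.872)
θ=78°: ex = (C−B)/|BC| = (0.8152,0.5792); ey = (-0.5792,0.8152)
θ=78°: P = B + -3.36·ex + 2.09·ey = (-3.3258,2.6918)

θ=8°: -0.37 -1.70
θ=78°: -3.33 2.69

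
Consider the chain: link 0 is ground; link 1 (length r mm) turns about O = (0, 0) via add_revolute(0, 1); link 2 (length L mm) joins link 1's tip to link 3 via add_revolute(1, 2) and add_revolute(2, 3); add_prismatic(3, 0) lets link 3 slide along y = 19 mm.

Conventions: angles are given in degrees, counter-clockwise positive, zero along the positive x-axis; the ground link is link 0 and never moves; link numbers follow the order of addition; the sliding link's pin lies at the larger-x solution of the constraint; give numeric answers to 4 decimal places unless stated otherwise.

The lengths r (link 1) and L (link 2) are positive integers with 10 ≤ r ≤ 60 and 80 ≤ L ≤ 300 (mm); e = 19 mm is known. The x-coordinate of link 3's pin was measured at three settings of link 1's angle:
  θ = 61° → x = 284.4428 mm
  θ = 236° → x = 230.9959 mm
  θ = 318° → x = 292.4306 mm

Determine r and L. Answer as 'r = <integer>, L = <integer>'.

constraint per measurement: (x − r cos θ)² + (r sin θ − e)² = L²
subtracting the θ₁ and θ₂ equations cancels the r² and L² terms:
r = (x₁² − x₂²) / (2[(x₁cos θ₁ + e sin θ₁) − (x₂cos θ₂ + e sin θ₂)]) = 46.0000 → r = 46
L² = (x₁ − r cos θ₁)² + (r sin θ₁ − e)² = 69169.0155 → L = 263.0000 → L = 263
check at θ₃=318°: x = 292.4306 (printed 292.4306) ✓

r = 46, L = 263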